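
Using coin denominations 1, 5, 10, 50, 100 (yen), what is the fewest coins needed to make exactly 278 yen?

9

278 = 2×100 + 1×50 + 2×10 + 1×5 + 3×1
Total coins = 2 + 1 + 2 + 1 + 3 = 9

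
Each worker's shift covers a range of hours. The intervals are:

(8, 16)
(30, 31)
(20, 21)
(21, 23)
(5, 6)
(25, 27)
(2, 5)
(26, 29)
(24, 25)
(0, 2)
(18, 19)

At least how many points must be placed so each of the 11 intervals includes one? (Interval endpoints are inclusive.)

8

Process intervals by earliest right end; each time one isn't hit yet, stab at its right endpoint.
By right end: [0,2]  [2,5]  [5,6]  [8,16]  [18,19]  [20,21]  [21,23]  [24,25]  [25,27]  [26,29]  [30,31]
[0,2] uncovered → point at 2; [5,6] uncovered → point at 6; [8,16] uncovered → point at 16; [18,19] uncovered → point at 19; [20,21] uncovered → point at 21; [24,25] uncovered → point at 25; [26,29] uncovered → point at 29; [30,31] uncovered → point at 31.
Points: 2, 6, 16, 19, 21, 25, 29, 31 (8 total).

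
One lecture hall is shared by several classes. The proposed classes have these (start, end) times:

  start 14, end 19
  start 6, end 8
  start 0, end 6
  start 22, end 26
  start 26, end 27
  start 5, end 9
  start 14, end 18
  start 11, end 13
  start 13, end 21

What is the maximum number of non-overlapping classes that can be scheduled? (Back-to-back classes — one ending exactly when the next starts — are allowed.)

6

By end time: (0,6), (6,8), (5,9), (11,13), (14,18), (14,19), (13,21), (22,26), (26,27).
Pick (0,6); next start ≥ 6 → (6,8); next start ≥ 8 → (11,13); next start ≥ 13 → (14,18); next start ≥ 18 → (22,26); next start ≥ 26 → (26,27).
Selected 6 classes.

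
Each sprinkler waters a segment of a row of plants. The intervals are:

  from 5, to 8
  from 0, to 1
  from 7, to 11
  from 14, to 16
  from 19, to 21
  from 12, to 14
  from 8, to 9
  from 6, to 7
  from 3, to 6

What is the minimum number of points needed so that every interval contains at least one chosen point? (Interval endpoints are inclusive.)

5

Process intervals by earliest right end; each time one isn't hit yet, stab at its right endpoint.
Sorted: [0,1] [3,6] [6,7] [5,8] [8,9] [7,11] [12,14] [14,16] [19,21]
{[0,1]} hit by 1; {[3,6],[6,7],[5,8]} hit by 6; {[8,9],[7,11]} hit by 9; {[12,14],[14,16]} hit by 14; {[19,21]} hit by 21.
Points: 1, 6, 9, 14, 21 (5 total).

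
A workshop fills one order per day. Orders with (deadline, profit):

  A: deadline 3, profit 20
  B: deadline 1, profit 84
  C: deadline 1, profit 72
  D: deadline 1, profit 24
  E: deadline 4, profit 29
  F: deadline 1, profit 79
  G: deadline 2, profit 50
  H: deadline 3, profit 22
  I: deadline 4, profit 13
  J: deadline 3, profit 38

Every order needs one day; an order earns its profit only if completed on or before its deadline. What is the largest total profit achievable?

201

By profit: B(d1,84), F(d1,79), C(d1,72), G(d2,50), J(d3,38), E(d4,29), D(d1,24), H(d3,22), A(d3,20), I(d4,13)
B→slot 1; F skipped; C skipped; G→slot 2; J→slot 3; E→slot 4; D skipped; H skipped; A skipped; I skipped.
Profit = 84 + 50 + 38 + 29 = 201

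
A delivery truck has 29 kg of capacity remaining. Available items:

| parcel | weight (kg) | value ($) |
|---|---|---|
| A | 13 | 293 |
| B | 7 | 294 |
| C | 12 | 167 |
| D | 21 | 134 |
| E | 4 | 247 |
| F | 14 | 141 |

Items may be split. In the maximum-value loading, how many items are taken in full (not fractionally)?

3

Ratios (sorted): E 61.75, B 42.00, A 22.54, C 13.92, F 10.07, D 6.38
take E (4 @ 247); take B (7 @ 294); take A (13 @ 293); take 5/12 of C → 69.58. Capacity used 29/29.
3 item(s) taken whole; one partial (take 5/12 of C).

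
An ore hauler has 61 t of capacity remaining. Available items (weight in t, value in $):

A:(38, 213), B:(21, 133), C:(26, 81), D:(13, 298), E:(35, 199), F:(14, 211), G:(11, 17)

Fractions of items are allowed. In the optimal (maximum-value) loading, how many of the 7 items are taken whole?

3

Order: D (298/13=22.92) > F (211/14=15.07) > B (133/21=6.33) > E (199/35=5.69) > A (213/38=5.61) > C (81/26=3.12) > G (17/11=1.55)
Fill: take D (13 @ 298) → take F (14 @ 211) → take B (21 @ 133) → take 13/35 of E → 73.91; 61/61 used.
3 item(s) taken whole; one partial (take 13/35 of E).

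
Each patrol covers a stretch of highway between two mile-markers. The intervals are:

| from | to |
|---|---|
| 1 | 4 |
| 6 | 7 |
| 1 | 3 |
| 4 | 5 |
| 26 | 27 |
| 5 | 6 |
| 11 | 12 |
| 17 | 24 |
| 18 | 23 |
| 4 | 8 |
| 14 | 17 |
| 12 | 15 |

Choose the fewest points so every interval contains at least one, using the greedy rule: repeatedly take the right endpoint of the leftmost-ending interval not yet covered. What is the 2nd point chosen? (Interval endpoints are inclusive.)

5

Sort by right endpoint; whenever an interval is uncovered, place a point at its right end.
Sorted: [1,3] [1,4] [4,5] [5,6] [6,7] [4,8] [11,12] [12,15] [14,17] [18,23] [17,24] [26,27]
{[1,3],[1,4]} hit by 3; {[4,5],[5,6]} hit by 5; {[6,7],[4,8]} hit by 7; {[11,12],[12,15]} hit by 12; {[14,17]} hit by 17; {[18,23],[17,24]} hit by 23; {[26,27]} hit by 27.
Points: 3, 5, 7, 12, 17, 23, 27 (7 total).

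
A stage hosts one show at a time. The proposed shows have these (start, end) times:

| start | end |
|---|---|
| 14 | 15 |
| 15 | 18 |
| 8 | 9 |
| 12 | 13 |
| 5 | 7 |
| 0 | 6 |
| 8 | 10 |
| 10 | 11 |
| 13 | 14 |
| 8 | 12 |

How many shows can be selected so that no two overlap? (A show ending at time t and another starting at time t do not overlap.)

Sorted by end: (0,6)  (5,7)  (8,9)  (8,10)  (10,11)  (8,12)  (12,13)  (13,14)  (14,15)  (15,18)
take (0,6); take (8,9); take (10,11); take (12,13); take (13,14); take (14,15); take (15,18).
Selected 7 shows.

7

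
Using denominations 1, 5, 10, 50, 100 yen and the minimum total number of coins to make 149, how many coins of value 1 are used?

4

Greedy: take as many of the largest coin as possible, then repeat with the remainder.
149 − 1×100→49 − 4×10→9 − 1×5→4 − 4×1→0
Count of 1: 4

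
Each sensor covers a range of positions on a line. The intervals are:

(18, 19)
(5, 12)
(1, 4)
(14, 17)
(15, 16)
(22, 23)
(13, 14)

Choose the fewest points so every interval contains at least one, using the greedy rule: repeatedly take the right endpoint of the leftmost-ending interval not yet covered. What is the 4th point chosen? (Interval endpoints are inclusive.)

16

Process intervals by earliest right end; each time one isn't hit yet, stab at its right endpoint.
Sorted: [1,4] [5,12] [13,14] [15,16] [14,17] [18,19] [22,23]
{[1,4]} hit by 4; {[5,12]} hit by 12; {[13,14]} hit by 14; {[15,16],[14,17]} hit by 16; {[18,19]} hit by 19; {[22,23]} hit by 23.
Points: 4, 12, 14, 16, 19, 23 (6 total).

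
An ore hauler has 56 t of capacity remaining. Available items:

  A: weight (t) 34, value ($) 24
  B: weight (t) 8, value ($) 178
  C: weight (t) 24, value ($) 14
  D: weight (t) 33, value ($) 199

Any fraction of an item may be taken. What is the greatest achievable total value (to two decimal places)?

Greedy by value/weight ratio, highest first.
Order: B (178/8=22.25) > D (199/33=6.03) > A (24/34=0.71) > C (14/24=0.58)
Fill: take B (8 @ 178) → take D (33 @ 199) → take 15/34 of A → 10.59; 56/56 used.
Total value = 387.59

387.59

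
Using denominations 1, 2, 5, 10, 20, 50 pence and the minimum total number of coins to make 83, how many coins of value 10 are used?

83 = 1×50 + 1×20 + 1×10 + 1×2 + 1×1
Count of 10: 1

1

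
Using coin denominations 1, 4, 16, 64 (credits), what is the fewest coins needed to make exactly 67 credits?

Greedy: take as many of the largest coin as possible, then repeat with the remainder.
67 − 1×64→3 − 3×1→0
Total coins = 1 + 3 = 4

4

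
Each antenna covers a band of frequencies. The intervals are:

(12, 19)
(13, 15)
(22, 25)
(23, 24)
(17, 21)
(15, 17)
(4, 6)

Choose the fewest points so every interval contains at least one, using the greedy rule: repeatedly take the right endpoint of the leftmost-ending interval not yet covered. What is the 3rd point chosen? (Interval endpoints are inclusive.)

By right end: [4,6]  [13,15]  [15,17]  [12,19]  [17,21]  [23,24]  [22,25]
[4,6] uncovered → point at 6; [13,15] uncovered → point at 15; [17,21] uncovered → point at 21; [23,24] uncovered → point at 24.
Points: 6, 15, 21, 24 (4 total).

21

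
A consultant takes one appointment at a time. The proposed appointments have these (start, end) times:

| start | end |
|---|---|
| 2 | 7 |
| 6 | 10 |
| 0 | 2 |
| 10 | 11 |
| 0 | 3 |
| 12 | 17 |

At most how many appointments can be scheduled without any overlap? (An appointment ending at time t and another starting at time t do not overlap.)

4

Greedy by earliest finish: after sorting by end time, pick each interval compatible with the last pick.
Sorted by end: (0,2)  (0,3)  (2,7)  (6,10)  (10,11)  (12,17)
take (0,2); take (2,7); skip (6,10); take (10,11); take (12,17).
Selected 4 appointments.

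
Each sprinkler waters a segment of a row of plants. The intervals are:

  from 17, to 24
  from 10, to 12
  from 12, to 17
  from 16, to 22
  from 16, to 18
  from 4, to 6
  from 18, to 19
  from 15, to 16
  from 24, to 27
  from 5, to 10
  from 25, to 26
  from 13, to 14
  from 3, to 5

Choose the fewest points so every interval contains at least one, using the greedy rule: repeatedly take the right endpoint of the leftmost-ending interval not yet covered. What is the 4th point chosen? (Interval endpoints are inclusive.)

16

By right end: [3,5]  [4,6]  [5,10]  [10,12]  [13,14]  [15,16]  [12,17]  [16,18]  [18,19]  [16,22]  [17,24]  [25,26]  [24,27]
[3,5] uncovered → point at 5; [10,12] uncovered → point at 12; [13,14] uncovered → point at 14; [15,16] uncovered → point at 16; [18,19] uncovered → point at 19; [25,26] uncovered → point at 26.
Points: 5, 12, 14, 16, 19, 26 (6 total).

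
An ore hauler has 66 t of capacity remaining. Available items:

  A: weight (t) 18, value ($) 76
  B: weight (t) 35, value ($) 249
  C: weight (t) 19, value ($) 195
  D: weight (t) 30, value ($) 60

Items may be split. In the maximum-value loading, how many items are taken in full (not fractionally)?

2

Greedy by value/weight ratio, highest first.
Ratios (sorted): C 10.26, B 7.11, A 4.22, D 2.00
take C (19 @ 195); take B (35 @ 249); take 12/18 of A → 50.67. Capacity used 66/66.
2 item(s) taken whole; one partial (take 12/18 of A).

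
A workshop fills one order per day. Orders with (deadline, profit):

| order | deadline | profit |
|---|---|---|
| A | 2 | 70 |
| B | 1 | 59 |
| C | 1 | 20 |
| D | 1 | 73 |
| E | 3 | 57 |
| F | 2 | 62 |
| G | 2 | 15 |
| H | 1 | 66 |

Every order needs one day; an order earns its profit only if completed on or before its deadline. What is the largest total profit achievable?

200

Take jobs in profit order; each goes to the latest open slot no later than its deadline.
Profit order: D=73 A=70 H=66 F=62 B=59 E=57 C=20 G=15
Assign: D→slot 1, A→slot 2, H skipped, F skipped, B skipped, E→slot 3, C skipped, G skipped.
Slots: [1:D] [2:A] [3:E]
Profit = 73 + 70 + 57 = 200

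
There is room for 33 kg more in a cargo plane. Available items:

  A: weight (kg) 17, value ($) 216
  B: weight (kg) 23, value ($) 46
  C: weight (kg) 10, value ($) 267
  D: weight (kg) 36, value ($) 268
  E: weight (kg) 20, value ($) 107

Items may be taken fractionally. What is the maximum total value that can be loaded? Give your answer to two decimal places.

527.67

Ratios (sorted): C 26.70, A 12.71, D 7.44, E 5.35, B 2.00
take C (10 @ 267); take A (17 @ 216); take 6/36 of D → 44.67. Capacity used 33/33.
Total value = 527.67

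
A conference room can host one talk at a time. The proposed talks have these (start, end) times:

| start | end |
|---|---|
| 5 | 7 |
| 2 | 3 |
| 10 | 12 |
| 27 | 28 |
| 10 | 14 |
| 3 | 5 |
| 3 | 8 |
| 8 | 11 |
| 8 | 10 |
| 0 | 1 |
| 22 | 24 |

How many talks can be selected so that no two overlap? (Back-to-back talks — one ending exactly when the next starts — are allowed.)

Greedy by earliest finish: after sorting by end time, pick each interval compatible with the last pick.
Sorted by end: (0,1)  (2,3)  (3,5)  (5,7)  (3,8)  (8,10)  (8,11)  (10,12)  (10,14)  (22,24)  (27,28)
take (0,1); take (2,3); take (3,5); take (5,7); skip (3,8); take (8,10); take (10,12); take (22,24); take (27,28).
Selected 8 talks.

8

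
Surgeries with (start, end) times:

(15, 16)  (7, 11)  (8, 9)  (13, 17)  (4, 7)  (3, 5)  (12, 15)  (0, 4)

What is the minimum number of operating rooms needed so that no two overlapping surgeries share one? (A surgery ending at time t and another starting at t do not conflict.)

Events (time:±→running): 0:+→1 3:+→2 … peak 2.

2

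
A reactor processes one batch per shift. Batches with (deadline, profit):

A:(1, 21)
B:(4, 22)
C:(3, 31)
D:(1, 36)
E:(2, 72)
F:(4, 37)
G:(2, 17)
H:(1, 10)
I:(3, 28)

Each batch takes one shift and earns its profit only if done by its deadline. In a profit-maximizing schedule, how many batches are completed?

Take jobs in profit order; each goes to the latest open slot no later than its deadline.
By profit: E(d2,72), F(d4,37), D(d1,36), C(d3,31), I(d3,28), B(d4,22), A(d1,21), G(d2,17), H(d1,10)
E→slot 2; F→slot 4; D→slot 1; C→slot 3; I skipped; B skipped; A skipped; G skipped; H skipped.
4 of 9 scheduled.

4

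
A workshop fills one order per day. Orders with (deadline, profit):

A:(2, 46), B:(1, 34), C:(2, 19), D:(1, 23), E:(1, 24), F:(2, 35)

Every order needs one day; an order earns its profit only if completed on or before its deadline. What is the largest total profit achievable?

81

Profit order: A=46 F=35 B=34 E=24 D=23 C=19
Assign: A→slot 2, F→slot 1, B skipped, E skipped, D skipped, C skipped.
Slots: [1:F] [2:A]
Profit = 35 + 46 = 81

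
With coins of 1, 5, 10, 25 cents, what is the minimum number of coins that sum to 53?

Greedy: take as many of the largest coin as possible, then repeat with the remainder.
53 − 2×25→3 − 3×1→0
Total coins = 2 + 3 = 5

5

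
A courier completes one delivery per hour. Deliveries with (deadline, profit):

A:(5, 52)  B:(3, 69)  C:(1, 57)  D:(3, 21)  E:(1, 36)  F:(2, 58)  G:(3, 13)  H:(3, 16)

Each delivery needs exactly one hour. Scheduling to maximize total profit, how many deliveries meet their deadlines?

4

Take jobs in profit order; each goes to the latest open slot no later than its deadline.
Profit order: B=69 F=58 C=57 A=52 E=36 D=21 H=16 G=13
Assign: B→slot 3, F→slot 2, C→slot 1, A→slot 5, E skipped, D skipped, H skipped, G skipped.
Slots: [1:C] [2:F] [3:B] [5:A]
4 of 8 scheduled.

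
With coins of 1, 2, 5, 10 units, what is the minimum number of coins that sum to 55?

6

55 − 5×10→5 − 1×5→0
Total coins = 5 + 1 = 6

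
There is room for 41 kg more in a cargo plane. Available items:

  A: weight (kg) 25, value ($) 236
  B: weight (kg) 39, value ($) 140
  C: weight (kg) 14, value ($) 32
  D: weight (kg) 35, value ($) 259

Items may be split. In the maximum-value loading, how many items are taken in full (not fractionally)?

1

Order: A (236/25=9.44) > D (259/35=7.40) > B (140/39=3.59) > C (32/14=2.29)
Fill: take A (25 @ 236) → take 16/35 of D → 118.40; 41/41 used.
1 item(s) taken whole; one partial (take 16/35 of D).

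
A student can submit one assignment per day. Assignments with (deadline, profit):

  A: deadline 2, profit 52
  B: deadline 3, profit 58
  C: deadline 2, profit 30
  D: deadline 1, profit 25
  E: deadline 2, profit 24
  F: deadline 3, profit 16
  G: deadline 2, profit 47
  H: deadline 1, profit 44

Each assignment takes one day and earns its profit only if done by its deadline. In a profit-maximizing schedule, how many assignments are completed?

Sort by profit descending; place each in the latest free slot ≤ its deadline.
Profit order: B=58 A=52 G=47 H=44 C=30 D=25 E=24 F=16
Assign: B→slot 3, A→slot 2, G→slot 1, H skipped, C skipped, D skipped, E skipped, F skipped.
Slots: [1:G] [2:A] [3:B]
3 of 8 scheduled.

3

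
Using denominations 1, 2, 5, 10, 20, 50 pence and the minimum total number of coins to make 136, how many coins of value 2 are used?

Use the largest denomination that fits, subtract, and repeat.
136 − 2×50→36 − 1×20→16 − 1×10→6 − 1×5→1 − 1×1→0
Count of 2: 0

0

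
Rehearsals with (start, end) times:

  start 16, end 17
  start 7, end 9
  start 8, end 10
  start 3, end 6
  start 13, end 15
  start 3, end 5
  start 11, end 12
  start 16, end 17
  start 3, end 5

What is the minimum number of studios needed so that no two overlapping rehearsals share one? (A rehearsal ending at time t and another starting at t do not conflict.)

3

The answer is the maximum number of intervals overlapping at any instant.
Events (time:±→running): 3:+→1 3:+→2 3:+→3 … peak 3.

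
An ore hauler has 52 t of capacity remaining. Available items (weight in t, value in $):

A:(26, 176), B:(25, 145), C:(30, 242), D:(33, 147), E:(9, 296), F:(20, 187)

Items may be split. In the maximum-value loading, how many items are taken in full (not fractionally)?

2

Greedy by value/weight ratio, highest first.
Order: E (296/9=32.89) > F (187/20=9.35) > C (242/30=8.07) > A (176/26=6.77) > B (145/25=5.80) > D (147/33=4.45)
Fill: take E (9 @ 296) → take F (20 @ 187) → take 23/30 of C → 185.53; 52/52 used.
2 item(s) taken whole; one partial (take 23/30 of C).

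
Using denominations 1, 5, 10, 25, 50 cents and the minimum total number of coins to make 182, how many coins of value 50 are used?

Use the largest denomination that fits, subtract, and repeat.
182 = 3×50 + 1×25 + 1×5 + 2×1
Count of 50: 3

3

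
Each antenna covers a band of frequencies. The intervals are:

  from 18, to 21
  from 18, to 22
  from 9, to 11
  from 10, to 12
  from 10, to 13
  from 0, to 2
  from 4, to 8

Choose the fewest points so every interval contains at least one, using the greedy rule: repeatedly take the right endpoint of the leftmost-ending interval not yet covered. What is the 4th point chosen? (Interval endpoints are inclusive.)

Sort by right endpoint; whenever an interval is uncovered, place a point at its right end.
Sorted: [0,2] [4,8] [9,11] [10,12] [10,13] [18,21] [18,22]
{[0,2]} hit by 2; {[4,8]} hit by 8; {[9,11],[10,12],[10,13]} hit by 11; {[18,21],[18,22]} hit by 21.
Points: 2, 8, 11, 21 (4 total).

21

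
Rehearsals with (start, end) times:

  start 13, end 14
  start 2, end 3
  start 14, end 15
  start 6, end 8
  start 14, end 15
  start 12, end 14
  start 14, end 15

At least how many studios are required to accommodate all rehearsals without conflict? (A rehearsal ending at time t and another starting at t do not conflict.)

3

Events (time:±→running): 2:+→1 3:-→0 6:+→1 8:-→0 12:+→1 13:+→2 14:-→1 14:-→0 14:+→1 14:+→2 14:+→3 … peak 3.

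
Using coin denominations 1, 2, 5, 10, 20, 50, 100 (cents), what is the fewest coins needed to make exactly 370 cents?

5

370 − 3×100→70 − 1×50→20 − 1×20→0
Total coins = 3 + 1 + 1 = 5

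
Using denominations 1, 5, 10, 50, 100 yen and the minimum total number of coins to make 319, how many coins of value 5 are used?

Use the largest denomination that fits, subtract, and repeat.
319 − 3×100→19 − 1×10→9 − 1×5→4 − 4×1→0
Count of 5: 1

1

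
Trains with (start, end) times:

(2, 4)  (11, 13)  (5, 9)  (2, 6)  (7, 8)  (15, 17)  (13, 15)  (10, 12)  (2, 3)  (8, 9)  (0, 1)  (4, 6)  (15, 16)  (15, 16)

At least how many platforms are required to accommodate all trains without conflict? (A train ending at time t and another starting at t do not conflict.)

3

The answer is the maximum number of intervals overlapping at any instant.
starts: [0, 2, 2, 2, 4, 5, 7, 8, 10, 11, 13, 15, 15, 15]
ends:   [1, 3, 4, 6, 6, 8, 9, 9, 12, 13, 15, 16, 16, 17]
s0→1 e1→0 s2→1 s2→2 s2→3  — peak 3.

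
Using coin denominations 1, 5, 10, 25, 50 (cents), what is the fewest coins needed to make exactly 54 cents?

5

54 = 1×50 + 4×1
Total coins = 1 + 4 = 5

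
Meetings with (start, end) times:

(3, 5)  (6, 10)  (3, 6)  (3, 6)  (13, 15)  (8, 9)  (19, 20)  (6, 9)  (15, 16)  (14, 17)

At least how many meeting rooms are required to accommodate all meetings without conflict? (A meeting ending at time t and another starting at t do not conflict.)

The answer is the maximum number of intervals overlapping at any instant.
Events (time:±→running): 3:+→1 3:+→2 3:+→3 … peak 3.

3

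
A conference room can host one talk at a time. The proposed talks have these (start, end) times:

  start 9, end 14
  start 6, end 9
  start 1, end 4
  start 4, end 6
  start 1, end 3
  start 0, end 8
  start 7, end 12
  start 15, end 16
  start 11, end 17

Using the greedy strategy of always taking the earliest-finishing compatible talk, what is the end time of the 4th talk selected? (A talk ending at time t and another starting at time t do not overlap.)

Sort by end time and greedily take each interval whose start is ≥ the last chosen end.
Sorted by end: (1,3)  (1,4)  (4,6)  (0,8)  (6,9)  (7,12)  (9,14)  (15,16)  (11,17)
take (1,3); take (4,6); take (6,9); skip (7,12); take (9,14); take (15,16).
Selected: (1,3) (4,6) (6,9) (9,14) (15,16)

14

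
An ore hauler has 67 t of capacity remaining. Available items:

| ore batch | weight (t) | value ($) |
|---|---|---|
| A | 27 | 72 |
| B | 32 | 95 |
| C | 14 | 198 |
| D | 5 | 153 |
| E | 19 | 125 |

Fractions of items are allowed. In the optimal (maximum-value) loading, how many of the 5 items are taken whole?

3

Sort by value per unit weight and fill in that order.
Order: D (153/5=30.60) > C (198/14=14.14) > E (125/19=6.58) > B (95/32=2.97) > A (72/27=2.67)
Fill: take D (5 @ 153) → take C (14 @ 198) → take E (19 @ 125) → take 29/32 of B → 86.09; 67/67 used.
3 item(s) taken whole; one partial (take 29/32 of B).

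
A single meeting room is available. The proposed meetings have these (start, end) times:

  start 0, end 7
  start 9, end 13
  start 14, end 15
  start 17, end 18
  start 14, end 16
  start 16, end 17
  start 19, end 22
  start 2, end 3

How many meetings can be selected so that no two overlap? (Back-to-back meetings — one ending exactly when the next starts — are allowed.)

By end time: (2,3), (0,7), (9,13), (14,15), (14,16), (16,17), (17,18), (19,22).
Pick (2,3); next start ≥ 3 → (9,13); next start ≥ 13 → (14,15); next start ≥ 15 → (16,17); next start ≥ 17 → (17,18); next start ≥ 18 → (19,22).
Selected 6 meetings.

6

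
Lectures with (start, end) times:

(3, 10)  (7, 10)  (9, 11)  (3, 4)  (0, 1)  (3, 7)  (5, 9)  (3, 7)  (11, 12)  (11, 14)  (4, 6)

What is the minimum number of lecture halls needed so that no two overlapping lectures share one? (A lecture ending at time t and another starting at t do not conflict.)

Count concurrent intervals with a sweep; the peak is the room count.
Events (time:±→running): 0:+→1 1:-→0 3:+→1 3:+→2 3:+→3 3:+→4 4:-→3 4:+→4 5:+→5 … peak 5.

5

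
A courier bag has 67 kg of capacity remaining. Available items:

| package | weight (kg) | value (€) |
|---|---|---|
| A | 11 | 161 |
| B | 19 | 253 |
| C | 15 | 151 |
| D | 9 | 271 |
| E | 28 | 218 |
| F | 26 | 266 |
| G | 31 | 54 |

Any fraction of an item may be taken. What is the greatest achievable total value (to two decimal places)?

Sort by value per unit weight and fill in that order.
Ratios (sorted): D 30.11, A 14.64, B 13.32, F 10.23, C 10.07, E 7.79, G 1.74
take D (9 @ 271); take A (11 @ 161); take B (19 @ 253); take F (26 @ 266); take 2/15 of C → 20.13. Capacity used 67/67.
Total value = 971.13

971.13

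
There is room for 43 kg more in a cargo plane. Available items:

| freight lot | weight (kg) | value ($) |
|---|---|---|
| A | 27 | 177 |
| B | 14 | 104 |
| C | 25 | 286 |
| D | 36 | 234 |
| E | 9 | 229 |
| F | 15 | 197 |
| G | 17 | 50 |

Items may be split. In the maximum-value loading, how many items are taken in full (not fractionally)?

2

Ratios (sorted): E 25.44, F 13.13, C 11.44, B 7.43, A 6.56, D 6.50, G 2.94
take E (9 @ 229); take F (15 @ 197); take 19/25 of C → 217.36. Capacity used 43/43.
2 item(s) taken whole; one partial (take 19/25 of C).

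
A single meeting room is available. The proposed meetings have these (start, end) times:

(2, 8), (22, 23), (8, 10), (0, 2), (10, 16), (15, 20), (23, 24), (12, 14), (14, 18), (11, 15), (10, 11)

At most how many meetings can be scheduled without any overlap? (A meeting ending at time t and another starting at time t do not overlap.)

8

Greedy by earliest finish: after sorting by end time, pick each interval compatible with the last pick.
Sorted by end: (0,2)  (2,8)  (8,10)  (10,11)  (12,14)  (11,15)  (10,16)  (14,18)  (15,20)  (22,23)  (23,24)
take (0,2); take (2,8); take (8,10); take (10,11); take (12,14); skip (10,16); take (14,18); take (22,23); take (23,24).
Selected 8 meetings.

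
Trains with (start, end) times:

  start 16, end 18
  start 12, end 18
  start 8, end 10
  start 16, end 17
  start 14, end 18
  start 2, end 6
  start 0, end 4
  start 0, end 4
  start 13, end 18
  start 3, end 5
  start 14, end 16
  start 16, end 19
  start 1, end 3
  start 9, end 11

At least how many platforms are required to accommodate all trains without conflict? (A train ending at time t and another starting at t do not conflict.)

6

Count concurrent intervals with a sweep; the peak is the room count.
Events (time:±→running): 0:+→1 0:+→2 1:+→3 2:+→4 3:-→3 3:+→4 4:-→3 4:-→2 5:-→1 6:-→0 8:+→1 9:+→2 10:-→1 11:-→0 12:+→1 13:+→2 14:+→3 14:+→4 16:-→3 16:+→4 16:+→5 16:+→6 … peak 6.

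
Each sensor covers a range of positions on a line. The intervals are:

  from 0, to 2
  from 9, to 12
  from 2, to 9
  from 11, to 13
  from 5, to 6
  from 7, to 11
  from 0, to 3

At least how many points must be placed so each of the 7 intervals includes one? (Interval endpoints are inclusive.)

3

Sort by right endpoint; whenever an interval is uncovered, place a point at its right end.
By right end: [0,2]  [0,3]  [5,6]  [2,9]  [7,11]  [9,12]  [11,13]
[0,2] uncovered → point at 2; [5,6] uncovered → point at 6; [7,11] uncovered → point at 11.
Points: 2, 6, 11 (3 total).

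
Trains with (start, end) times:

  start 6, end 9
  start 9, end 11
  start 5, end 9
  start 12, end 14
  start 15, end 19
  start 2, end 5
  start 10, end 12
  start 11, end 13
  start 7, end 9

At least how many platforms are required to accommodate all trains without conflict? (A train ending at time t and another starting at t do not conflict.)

3

starts: [2, 5, 6, 7, 9, 10, 11, 12, 15]
ends:   [5, 9, 9, 9, 11, 12, 13, 14, 19]
s2→1 e5→0 s5→1 s6→2 s7→3  — peak 3.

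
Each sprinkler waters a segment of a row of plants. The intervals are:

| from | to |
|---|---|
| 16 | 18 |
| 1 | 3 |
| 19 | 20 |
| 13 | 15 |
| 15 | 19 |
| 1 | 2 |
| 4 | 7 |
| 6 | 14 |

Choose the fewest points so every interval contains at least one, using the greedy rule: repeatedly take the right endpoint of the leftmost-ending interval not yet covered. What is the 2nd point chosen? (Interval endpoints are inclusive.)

Sorted: [1,2] [1,3] [4,7] [6,14] [13,15] [16,18] [15,19] [19,20]
{[1,2],[1,3]} hit by 2; {[4,7],[6,14]} hit by 7; {[13,15]} hit by 15; {[16,18],[15,19]} hit by 18; {[19,20]} hit by 20.
Points: 2, 7, 15, 18, 20 (5 total).

7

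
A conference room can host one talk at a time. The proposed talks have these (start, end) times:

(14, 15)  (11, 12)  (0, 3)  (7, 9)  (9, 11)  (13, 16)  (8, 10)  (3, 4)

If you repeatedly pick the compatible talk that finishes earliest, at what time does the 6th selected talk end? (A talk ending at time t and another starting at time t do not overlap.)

Greedy by earliest finish: after sorting by end time, pick each interval compatible with the last pick.
By end time: (0,3), (3,4), (7,9), (8,10), (9,11), (11,12), (14,15), (13,16).
Pick (0,3); next start ≥ 3 → (3,4); next start ≥ 4 → (7,9); next start ≥ 9 → (9,11); next start ≥ 11 → (11,12); next start ≥ 12 → (14,15).
Selected: (0,3) (3,4) (7,9) (9,11) (11,12) (14,15)

15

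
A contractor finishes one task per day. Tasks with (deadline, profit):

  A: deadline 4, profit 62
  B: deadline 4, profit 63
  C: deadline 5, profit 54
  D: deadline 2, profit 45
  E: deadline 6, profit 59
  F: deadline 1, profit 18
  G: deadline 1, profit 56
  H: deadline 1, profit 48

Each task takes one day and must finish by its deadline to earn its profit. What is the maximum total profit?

Take jobs in profit order; each goes to the latest open slot no later than its deadline.
Profit order: B=63 A=62 E=59 G=56 C=54 H=48 D=45 F=18
Assign: B→slot 4, A→slot 3, E→slot 6, G→slot 1, C→slot 5, H skipped, D→slot 2, F skipped.
Slots: [1:G] [2:D] [3:A] [4:B] [5:C] [6:E]
Profit = 56 + 45 + 62 + 63 + 54 + 59 = 339

339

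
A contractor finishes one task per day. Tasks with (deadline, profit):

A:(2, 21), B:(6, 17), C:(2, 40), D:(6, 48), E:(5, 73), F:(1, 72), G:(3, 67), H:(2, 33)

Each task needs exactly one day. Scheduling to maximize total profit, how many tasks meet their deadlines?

6

Sort by profit descending; place each in the latest free slot ≤ its deadline.
By profit: E(d5,73), F(d1,72), G(d3,67), D(d6,48), C(d2,40), H(d2,33), A(d2,21), B(d6,17)
E→slot 5; F→slot 1; G→slot 3; D→slot 6; C→slot 2; H skipped; A skipped; B→slot 4.
6 of 8 scheduled.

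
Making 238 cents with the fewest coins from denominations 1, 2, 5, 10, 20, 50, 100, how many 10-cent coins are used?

1

238 − 2×100→38 − 1×20→18 − 1×10→8 − 1×5→3 − 1×2→1 − 1×1→0
Count of 10: 1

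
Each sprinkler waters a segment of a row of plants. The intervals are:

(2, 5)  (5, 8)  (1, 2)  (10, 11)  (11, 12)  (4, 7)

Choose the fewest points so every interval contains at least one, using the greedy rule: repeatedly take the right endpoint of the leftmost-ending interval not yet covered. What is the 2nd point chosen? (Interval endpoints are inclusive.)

7

By right end: [1,2]  [2,5]  [4,7]  [5,8]  [10,11]  [11,12]
[1,2] uncovered → point at 2; [4,7] uncovered → point at 7; [10,11] uncovered → point at 11.
Points: 2, 7, 11 (3 total).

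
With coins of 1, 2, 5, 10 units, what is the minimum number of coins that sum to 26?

26 = 2×10 + 1×5 + 1×1
Total coins = 2 + 1 + 1 = 4

4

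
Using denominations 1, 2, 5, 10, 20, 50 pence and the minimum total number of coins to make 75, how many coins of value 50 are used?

1

Greedy: take as many of the largest coin as possible, then repeat with the remainder.
75 = 1×50 + 1×20 + 1×5
Count of 50: 1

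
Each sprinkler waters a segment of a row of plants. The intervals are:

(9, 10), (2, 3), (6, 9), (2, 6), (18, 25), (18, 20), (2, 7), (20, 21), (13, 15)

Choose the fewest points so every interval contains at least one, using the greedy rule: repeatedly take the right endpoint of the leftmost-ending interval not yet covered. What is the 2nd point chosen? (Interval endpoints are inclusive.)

By right end: [2,3]  [2,6]  [2,7]  [6,9]  [9,10]  [13,15]  [18,20]  [20,21]  [18,25]
[2,3] uncovered → point at 3; [6,9] uncovered → point at 9; [13,15] uncovered → point at 15; [18,20] uncovered → point at 20.
Points: 3, 9, 15, 20 (4 total).

9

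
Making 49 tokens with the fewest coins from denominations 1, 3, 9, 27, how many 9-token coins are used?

2

Use the largest denomination that fits, subtract, and repeat.
49 = 1×27 + 2×9 + 1×3 + 1×1
Count of 9: 2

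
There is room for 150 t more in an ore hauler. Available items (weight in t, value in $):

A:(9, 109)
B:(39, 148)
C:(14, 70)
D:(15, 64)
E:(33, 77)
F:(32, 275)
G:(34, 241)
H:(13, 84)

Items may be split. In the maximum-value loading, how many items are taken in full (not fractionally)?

6

Greedy by value/weight ratio, highest first.
Order: A (109/9=12.11) > F (275/32=8.59) > G (241/34=7.09) > H (84/13=6.46) > C (70/14=5.00) > D (64/15=4.27) > B (148/39=3.79) > E (77/33=2.33)
Fill: take A (9 @ 109) → take F (32 @ 275) → take G (34 @ 241) → take H (13 @ 84) → take C (14 @ 70) → take D (15 @ 64) → take 33/39 of B → 125.23; 150/150 used.
6 item(s) taken whole; one partial (take 33/39 of B).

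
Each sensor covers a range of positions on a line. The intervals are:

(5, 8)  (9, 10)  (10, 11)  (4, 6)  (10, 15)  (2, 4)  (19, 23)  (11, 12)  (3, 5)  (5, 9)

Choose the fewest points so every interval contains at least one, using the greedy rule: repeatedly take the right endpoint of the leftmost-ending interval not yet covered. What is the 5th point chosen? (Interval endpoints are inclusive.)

23

Sorted: [2,4] [3,5] [4,6] [5,8] [5,9] [9,10] [10,11] [11,12] [10,15] [19,23]
{[2,4],[3,5],[4,6]} hit by 4; {[5,8],[5,9]} hit by 8; {[9,10],[10,11]} hit by 10; {[11,12],[10,15]} hit by 12; {[19,23]} hit by 23.
Points: 4, 8, 10, 12, 23 (5 total).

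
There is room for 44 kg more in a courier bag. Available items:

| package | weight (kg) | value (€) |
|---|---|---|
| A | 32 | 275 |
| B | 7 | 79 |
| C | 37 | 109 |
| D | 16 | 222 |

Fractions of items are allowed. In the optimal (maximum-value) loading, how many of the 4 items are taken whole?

2

Greedy by value/weight ratio, highest first.
Order: D (222/16=13.88) > B (79/7=11.29) > A (275/32=8.59) > C (109/37=2.95)
Fill: take D (16 @ 222) → take B (7 @ 79) → take 21/32 of A → 180.47; 44/44 used.
2 item(s) taken whole; one partial (take 21/32 of A).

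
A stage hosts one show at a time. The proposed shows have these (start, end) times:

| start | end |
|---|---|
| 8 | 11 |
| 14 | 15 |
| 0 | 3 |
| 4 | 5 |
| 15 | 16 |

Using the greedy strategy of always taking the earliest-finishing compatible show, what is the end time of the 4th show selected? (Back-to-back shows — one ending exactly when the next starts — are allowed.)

15

By end time: (0,3), (4,5), (8,11), (14,15), (15,16).
Pick (0,3); next start ≥ 3 → (4,5); next start ≥ 5 → (8,11); next start ≥ 11 → (14,15); next start ≥ 15 → (15,16).
Selected: (0,3) (4,5) (8,11) (14,15) (15,16)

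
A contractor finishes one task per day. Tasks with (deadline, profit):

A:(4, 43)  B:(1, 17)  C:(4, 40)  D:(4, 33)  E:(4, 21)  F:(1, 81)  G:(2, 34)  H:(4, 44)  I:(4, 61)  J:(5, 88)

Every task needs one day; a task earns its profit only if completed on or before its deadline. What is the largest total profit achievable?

317

Sort by profit descending; place each in the latest free slot ≤ its deadline.
By profit: J(d5,88), F(d1,81), I(d4,61), H(d4,44), A(d4,43), C(d4,40), G(d2,34), D(d4,33), E(d4,21), B(d1,17)
J→slot 5; F→slot 1; I→slot 4; H→slot 3; A→slot 2; C skipped; G skipped; D skipped; E skipped; B skipped.
Profit = 81 + 43 + 44 + 61 + 88 = 317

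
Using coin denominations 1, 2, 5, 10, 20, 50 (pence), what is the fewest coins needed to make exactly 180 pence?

180 − 3×50→30 − 1×20→10 − 1×10→0
Total coins = 3 + 1 + 1 = 5

5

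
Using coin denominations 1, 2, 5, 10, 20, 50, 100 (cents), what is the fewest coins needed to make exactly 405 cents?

5

Greedy: take as many of the largest coin as possible, then repeat with the remainder.
405 = 4×100 + 1×5
Total coins = 4 + 1 = 5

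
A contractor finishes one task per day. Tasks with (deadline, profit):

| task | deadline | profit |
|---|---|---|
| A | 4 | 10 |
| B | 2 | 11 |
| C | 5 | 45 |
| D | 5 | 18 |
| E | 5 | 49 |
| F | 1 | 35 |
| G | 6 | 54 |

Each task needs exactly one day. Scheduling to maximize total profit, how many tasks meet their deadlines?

By profit: G(d6,54), E(d5,49), C(d5,45), F(d1,35), D(d5,18), B(d2,11), A(d4,10)
G→slot 6; E→slot 5; C→slot 4; F→slot 1; D→slot 3; B→slot 2; A skipped.
6 of 7 scheduled.

6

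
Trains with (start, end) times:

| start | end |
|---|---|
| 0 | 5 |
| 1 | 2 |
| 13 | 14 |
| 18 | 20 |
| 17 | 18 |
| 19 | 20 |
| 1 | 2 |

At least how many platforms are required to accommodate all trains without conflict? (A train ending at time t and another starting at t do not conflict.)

Count concurrent intervals with a sweep; the peak is the room count.
starts: [0, 1, 1, 13, 17, 18, 19]
ends:   [2, 2, 5, 14, 18, 20, 20]
s0→1 s1→2 s1→3  — peak 3.

3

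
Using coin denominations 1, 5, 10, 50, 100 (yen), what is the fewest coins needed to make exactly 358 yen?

8

358 = 3×100 + 1×50 + 1×5 + 3×1
Total coins = 3 + 1 + 1 + 3 = 8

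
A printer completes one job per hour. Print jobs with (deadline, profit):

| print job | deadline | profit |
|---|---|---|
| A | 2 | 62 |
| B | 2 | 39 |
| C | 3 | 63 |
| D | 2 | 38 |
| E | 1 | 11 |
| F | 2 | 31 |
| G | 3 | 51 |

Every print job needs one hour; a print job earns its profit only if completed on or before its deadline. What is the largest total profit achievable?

176

Profit order: C=63 A=62 G=51 B=39 D=38 F=31 E=11
Assign: C→slot 3, A→slot 2, G→slot 1, B skipped, D skipped, F skipped, E skipped.
Slots: [1:G] [2:A] [3:C]
Profit = 51 + 62 + 63 = 176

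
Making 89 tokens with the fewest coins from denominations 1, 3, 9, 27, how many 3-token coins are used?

2

89 = 3×27 + 2×3 + 2×1
Count of 3: 2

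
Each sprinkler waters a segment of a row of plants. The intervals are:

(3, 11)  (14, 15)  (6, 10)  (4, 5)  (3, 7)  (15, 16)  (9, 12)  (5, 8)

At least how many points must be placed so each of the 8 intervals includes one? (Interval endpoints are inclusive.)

3

Sort by right endpoint; whenever an interval is uncovered, place a point at its right end.
Sorted: [4,5] [3,7] [5,8] [6,10] [3,11] [9,12] [14,15] [15,16]
{[4,5],[3,7],[5,8]} hit by 5; {[6,10],[3,11],[9,12]} hit by 10; {[14,15],[15,16]} hit by 15.
Points: 5, 10, 15 (3 total).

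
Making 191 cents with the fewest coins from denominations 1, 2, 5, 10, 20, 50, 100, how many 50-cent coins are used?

Greedy: take as many of the largest coin as possible, then repeat with the remainder.
191 = 1×100 + 1×50 + 2×20 + 1×1
Count of 50: 1

1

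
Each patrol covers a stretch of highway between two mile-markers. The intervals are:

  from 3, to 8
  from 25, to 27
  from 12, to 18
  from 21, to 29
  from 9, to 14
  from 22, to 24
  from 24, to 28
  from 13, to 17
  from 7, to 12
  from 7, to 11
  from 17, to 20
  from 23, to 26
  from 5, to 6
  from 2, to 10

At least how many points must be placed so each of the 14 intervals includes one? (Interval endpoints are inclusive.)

Sorted: [5,6] [3,8] [2,10] [7,11] [7,12] [9,14] [13,17] [12,18] [17,20] [22,24] [23,26] [25,27] [24,28] [21,29]
{[5,6],[3,8],[2,10]} hit by 6; {[7,11],[7,12],[9,14]} hit by 11; {[13,17],[12,18],[17,20]} hit by 17; {[22,24],[23,26]} hit by 24; {[25,27],[24,28],[21,29]} hit by 27.
Points: 6, 11, 17, 24, 27 (5 total).

5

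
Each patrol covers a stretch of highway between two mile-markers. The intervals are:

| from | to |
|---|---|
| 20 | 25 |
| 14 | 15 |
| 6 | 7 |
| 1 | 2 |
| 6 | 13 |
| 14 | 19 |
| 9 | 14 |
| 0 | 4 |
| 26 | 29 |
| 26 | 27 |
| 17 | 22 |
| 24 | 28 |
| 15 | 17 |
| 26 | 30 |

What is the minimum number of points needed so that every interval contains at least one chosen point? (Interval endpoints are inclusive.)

Process intervals by earliest right end; each time one isn't hit yet, stab at its right endpoint.
By right end: [1,2]  [0,4]  [6,7]  [6,13]  [9,14]  [14,15]  [15,17]  [14,19]  [17,22]  [20,25]  [26,27]  [24,28]  [26,29]  [26,30]
[1,2] uncovered → point at 2; [6,7] uncovered → point at 7; [9,14] uncovered → point at 14; [15,17] uncovered → point at 17; [20,25] uncovered → point at 25; [26,27] uncovered → point at 27.
Points: 2, 7, 14, 17, 25, 27 (6 total).

6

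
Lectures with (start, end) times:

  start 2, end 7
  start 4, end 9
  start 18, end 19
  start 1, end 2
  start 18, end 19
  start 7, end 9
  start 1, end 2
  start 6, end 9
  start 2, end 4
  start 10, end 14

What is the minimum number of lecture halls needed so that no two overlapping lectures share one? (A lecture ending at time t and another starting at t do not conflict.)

3

The answer is the maximum number of intervals overlapping at any instant.
Events (time:±→running): 1:+→1 1:+→2 2:-→1 2:-→0 2:+→1 2:+→2 4:-→1 4:+→2 6:+→3 … peak 3.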